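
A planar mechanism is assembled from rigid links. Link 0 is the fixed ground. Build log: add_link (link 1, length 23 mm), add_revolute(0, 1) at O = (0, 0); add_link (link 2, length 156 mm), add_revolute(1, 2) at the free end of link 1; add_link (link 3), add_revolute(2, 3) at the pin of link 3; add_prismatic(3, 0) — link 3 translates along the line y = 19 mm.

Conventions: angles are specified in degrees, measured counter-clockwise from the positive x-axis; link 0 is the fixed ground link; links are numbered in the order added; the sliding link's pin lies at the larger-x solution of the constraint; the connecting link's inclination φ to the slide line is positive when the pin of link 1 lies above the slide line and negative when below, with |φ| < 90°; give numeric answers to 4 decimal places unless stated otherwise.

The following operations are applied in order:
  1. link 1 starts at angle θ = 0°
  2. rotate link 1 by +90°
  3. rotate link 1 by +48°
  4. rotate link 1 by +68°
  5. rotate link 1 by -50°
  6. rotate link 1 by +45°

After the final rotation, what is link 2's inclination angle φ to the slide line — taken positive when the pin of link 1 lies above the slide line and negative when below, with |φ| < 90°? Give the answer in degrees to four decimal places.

geometry: r = 23 mm, L = 156 mm, e = 19 mm; θ starts at 0°
rotate link 1 by +90°: θ ← 0° +90° = 90°
rotate link 1 by +48°: θ ← 90° +48° = 138°
rotate link 1 by +68°: θ ← 138° +68° = 206°
rotate link 1 by -50°: θ ← 206° -50° = 156°
rotate link 1 by +45°: θ ← 156° +45° = 201°
h = r sin θ − e = -8.242463 − 19 = -27.242463
sin φ = h / L = -27.242463 / 156 = -0.17463117
φ = arcsin(-0.17463117) = -10.057195°

-10.0572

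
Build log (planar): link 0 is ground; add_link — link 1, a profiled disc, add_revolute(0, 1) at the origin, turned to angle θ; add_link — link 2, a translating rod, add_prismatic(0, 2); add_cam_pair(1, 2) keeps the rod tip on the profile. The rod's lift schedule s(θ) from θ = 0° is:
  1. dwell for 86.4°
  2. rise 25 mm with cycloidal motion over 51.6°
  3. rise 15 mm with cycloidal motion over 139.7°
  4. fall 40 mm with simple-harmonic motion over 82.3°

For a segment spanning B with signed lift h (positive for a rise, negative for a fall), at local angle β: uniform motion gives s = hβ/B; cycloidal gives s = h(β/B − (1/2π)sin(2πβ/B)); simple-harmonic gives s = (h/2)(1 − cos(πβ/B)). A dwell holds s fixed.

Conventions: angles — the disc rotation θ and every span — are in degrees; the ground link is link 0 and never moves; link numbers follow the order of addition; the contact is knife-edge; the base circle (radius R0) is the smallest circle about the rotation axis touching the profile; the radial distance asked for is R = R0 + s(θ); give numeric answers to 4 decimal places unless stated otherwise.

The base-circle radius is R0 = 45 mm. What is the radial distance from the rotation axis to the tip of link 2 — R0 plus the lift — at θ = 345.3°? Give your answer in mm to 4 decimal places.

seg 1 [0°–86.4°] dwell: s stays 0.0000
seg 2 [86.4°–138°] cycloidal, h=25: full span → s += 25 → s = 25.0000
seg 3 [138°–277.7°] cycloidal, h=15: full span → s += 15 → s = 40.0000
seg 4 [277.7°–360°] simple-harmonic, h=-40: θ=345.3° here. β=67.6, B=82.3. -40/2·(1 − cos(π·0.8214)) = -36.9330 → s = 3.0670
R = R0 + s = 45 + 3.0670 = 48.0670

48.0670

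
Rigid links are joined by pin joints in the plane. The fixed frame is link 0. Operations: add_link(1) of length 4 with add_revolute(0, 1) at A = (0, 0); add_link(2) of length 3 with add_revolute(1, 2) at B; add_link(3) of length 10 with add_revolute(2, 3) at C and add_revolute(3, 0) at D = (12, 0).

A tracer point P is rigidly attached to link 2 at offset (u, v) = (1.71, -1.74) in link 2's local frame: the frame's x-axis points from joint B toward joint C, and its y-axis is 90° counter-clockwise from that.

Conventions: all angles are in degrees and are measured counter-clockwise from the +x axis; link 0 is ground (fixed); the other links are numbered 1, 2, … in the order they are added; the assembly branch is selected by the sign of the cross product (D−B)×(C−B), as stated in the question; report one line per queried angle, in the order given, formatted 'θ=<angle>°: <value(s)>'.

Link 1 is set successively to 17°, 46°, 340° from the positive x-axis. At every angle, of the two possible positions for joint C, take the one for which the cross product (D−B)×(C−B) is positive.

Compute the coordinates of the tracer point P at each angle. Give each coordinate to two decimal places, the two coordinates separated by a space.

A=(0,0), D=(12.00,0)
θ=17°: B = A + 4.00·(cos17°, sin17°) = (3.8252, 1.1695)
θ=17°: |BD| = 8.2580
θ=17°: circle(B,3.00) ∩ circle(D,10.00): a=-1.3808, h=2.6633
θ=17°:   candidates: C₊=(2.8355,4.0015) cross=21.994; C₋=(2.0812,-1.2715) cross=-21.994
θ=17°:   branch + wants cross > 0 → take C=(2.8355,4.0015) (cross=21.994)
θ=17°: ex = (C−B)/|BC| = (-0.3299,0.9440); ey = (-0.9440,-0.3299)
θ=17°: P = B + 1.71·ex + -1.74·ey = (4.9037,3.3578)
θ=46°: B = A + 4.00·(cos46°, sin46°) = (2.7786, 2.8774)
θ=46°: |BD| = 9.6599
θ=46°: circle(B,3.00) ∩ circle(D,10.00): a=0.1197, h=2.9976
θ=46°:   candidates: C₊=(3.7858,5.7032) cross=28.956; C₋=(2.0000,-0.0198) cross=-28.956
θ=46°:   branch + wants cross > 0 → take C=(3.7858,5.7032) (cross=28.956)
θ=46°: ex = (C−B)/|BC| = (0.3357,0.9420); ey = (-0.9420,0.3357)
θ=46°: P = B + 1.71·ex + -1.74·ey = (4.9917,3.9040)
θ=340°: B = A + 4.00·(cos340°, sin340°) = (3.7588, -1.3681)
θ=340°: |BD| = 8.3540
θ=340°: circle(B,3.00) ∩ circle(D,10.00): a=-1.2695, h=2.7182
θ=340°:   candidates: C₊=(2.0613,1.1055) cross=22.708; C₋=(2.9516,-4.2574) cross=-22.708
θ=340°:   branch + wants cross > 0 → take C=(2.0613,1.1055) (cross=22.708)
θ=340°: ex = (C−B)/|BC| = (-0.5658,0.8245); ey = (-0.8245,-0.5658)
θ=340°: P = B + 1.71·ex + -1.74·ey = (4.2259,1.0264)

θ=17°: 4.90 3.36
θ=46°: 4.99 3.90
θ=340°: 4.23 1.03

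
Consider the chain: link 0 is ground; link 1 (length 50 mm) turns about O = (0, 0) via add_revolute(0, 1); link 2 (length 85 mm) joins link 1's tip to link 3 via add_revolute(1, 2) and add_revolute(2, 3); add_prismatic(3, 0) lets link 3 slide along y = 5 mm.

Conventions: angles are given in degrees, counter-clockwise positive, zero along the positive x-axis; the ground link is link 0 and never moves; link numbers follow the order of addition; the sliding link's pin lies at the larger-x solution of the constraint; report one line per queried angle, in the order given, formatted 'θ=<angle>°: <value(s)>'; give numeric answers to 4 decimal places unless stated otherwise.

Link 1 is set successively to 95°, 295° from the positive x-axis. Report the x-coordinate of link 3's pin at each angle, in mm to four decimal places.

geometry: r = 50 mm, L = 85 mm, e = 5 mm
θ=95°: crank pin P = (r cos θ, r sin θ) = (-4.357787, 49.809735)
θ=95°: h = r sin θ − e = 49.809735 − 5 = 44.809735
θ=95°: x = r cos θ + √(L² − h²) = -4.357787 + 72.229410 = 67.871623
θ=295°: crank pin P = (r cos θ, r sin θ) = (21.130913, -45.315389)
θ=295°: h = r sin θ − e = -45.315389 − 5 = -50.315389
θ=295°: x = r cos θ + √(L² − h²) = 21.130913 + 68.508113 = 89.639026

θ=95°: 67.8716
θ=295°: 89.6390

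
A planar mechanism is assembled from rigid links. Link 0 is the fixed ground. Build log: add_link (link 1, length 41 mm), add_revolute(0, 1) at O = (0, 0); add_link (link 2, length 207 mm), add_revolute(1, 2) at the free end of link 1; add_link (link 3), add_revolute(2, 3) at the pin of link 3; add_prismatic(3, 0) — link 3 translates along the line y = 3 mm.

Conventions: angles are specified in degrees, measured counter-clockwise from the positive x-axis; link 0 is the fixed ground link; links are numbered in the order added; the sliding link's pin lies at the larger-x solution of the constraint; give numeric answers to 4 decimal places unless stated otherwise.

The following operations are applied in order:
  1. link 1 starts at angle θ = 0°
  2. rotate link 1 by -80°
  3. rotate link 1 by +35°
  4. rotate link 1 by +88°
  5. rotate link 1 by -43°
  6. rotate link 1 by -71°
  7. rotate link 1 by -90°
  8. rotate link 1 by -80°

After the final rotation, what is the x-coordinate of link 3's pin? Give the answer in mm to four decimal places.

geometry: r = 41 mm, L = 207 mm, e = 3 mm; θ starts at 0°
rotate link 1 by -80°: θ ← 0° -80° = -80°
rotate link 1 by +35°: θ ← -80° +35° = -45°
rotate link 1 by +88°: θ ← -45° +88° = 43°
rotate link 1 by -43°: θ ← 43° -43° = 0°
rotate link 1 by -71°: θ ← 0° -71° = -71°
rotate link 1 by -90°: θ ← -71° -90° = -161°
rotate link 1 by -80°: θ ← -161° -80° = -241°
crank pin P = (r cos θ, r sin θ) = (-19.877194, 35.859408)
h = r sin θ − e = 35.859408 − 3 = 32.859408
x = r cos θ + √(L² − h²) = -19.877194 + 204.375290 = 184.498096

184.4981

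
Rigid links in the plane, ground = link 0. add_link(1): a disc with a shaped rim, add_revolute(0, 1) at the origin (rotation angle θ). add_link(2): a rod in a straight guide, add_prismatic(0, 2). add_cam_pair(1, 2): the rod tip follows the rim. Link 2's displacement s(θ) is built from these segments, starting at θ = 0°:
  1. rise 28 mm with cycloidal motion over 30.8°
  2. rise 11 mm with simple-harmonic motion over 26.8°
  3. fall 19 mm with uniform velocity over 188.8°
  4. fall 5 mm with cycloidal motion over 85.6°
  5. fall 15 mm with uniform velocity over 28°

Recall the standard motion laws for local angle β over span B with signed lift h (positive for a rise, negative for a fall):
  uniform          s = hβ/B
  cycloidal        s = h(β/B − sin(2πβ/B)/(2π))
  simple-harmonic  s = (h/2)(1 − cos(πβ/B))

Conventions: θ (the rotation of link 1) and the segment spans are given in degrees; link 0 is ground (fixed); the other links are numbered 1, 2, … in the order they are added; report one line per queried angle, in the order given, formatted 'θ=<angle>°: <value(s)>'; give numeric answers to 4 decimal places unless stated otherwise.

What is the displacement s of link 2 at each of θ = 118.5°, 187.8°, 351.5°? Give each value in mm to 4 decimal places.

segment 1 (0° to 30.8°, cycloidal, h = 28) is passed completely: s = 0.0000 + (28) = 28.0000
segment 2 (30.8° to 57.6°, simple-harmonic, h = 11) is passed completely: s = 28.0000 + (11) = 39.0000
θ = 118.5° falls in segment 3 (57.6° to 246.4°, uniform, h = -19): β = 118.5 − 57.6 = 60.9°, B = 188.8°; Δs = -19·60.9/188.8 = -6.1287; s = 39.0000 − 6.1287 = 32.8713
θ = 187.8° falls in segment 3 (57.6° to 246.4°, uniform, h = -19): β = 187.8 − 57.6 = 130.2°, B = 188.8°; Δs = -19·130.2/188.8 = -13.1028; s = 39.0000 − 13.1028 = 25.8972
segment 3 (57.6° to 246.4°, uniform, h = -19) is passed completely: s = 39.0000 + (-19) = 20.0000
segment 4 (246.4° to 332°, cycloidal, h = -5) is passed completely: s = 20.0000 + (-5) = 15.0000
θ = 351.5° falls in segment 5 (332° to 360°, uniform, h = -15): β = 351.5 − 332 = 19.5°, B = 28°; Δs = -15·19.5/28 = -10.4464; s = 15.0000 − 10.4464 = 4.5536

θ=118.5°: 32.8713
θ=187.8°: 25.8972
θ=351.5°: 4.5536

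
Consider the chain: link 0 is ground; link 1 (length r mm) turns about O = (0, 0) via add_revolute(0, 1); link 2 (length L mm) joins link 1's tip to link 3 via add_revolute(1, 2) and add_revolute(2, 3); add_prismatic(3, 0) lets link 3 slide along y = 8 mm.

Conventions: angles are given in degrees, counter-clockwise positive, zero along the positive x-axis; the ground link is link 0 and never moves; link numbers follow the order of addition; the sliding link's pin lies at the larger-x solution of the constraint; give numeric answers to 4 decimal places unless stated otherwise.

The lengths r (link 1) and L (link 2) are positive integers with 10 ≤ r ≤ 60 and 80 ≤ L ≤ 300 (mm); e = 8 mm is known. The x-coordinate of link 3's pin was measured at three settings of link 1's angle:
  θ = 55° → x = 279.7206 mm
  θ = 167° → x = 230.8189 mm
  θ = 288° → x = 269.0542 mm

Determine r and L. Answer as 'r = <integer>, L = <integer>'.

constraint per measurement: (x − r cos θ)² + (r sin θ − e)² = L²
subtracting the θ₁ and θ₂ equations cancels the r² and L² terms:
r = (x₁² − x₂²) / (2[(x₁cos θ₁ + e sin θ₁) − (x₂cos θ₂ + e sin θ₂)]) = 32.0000 → r = 32
L² = (x₁ − r cos θ₁)² + (r sin θ₁ − e)² = 68643.9749 → L = 262.0000 → L = 262
check at θ₃=288°: x = 269.0542 (printed 269.0542) ✓

r = 32, L = 262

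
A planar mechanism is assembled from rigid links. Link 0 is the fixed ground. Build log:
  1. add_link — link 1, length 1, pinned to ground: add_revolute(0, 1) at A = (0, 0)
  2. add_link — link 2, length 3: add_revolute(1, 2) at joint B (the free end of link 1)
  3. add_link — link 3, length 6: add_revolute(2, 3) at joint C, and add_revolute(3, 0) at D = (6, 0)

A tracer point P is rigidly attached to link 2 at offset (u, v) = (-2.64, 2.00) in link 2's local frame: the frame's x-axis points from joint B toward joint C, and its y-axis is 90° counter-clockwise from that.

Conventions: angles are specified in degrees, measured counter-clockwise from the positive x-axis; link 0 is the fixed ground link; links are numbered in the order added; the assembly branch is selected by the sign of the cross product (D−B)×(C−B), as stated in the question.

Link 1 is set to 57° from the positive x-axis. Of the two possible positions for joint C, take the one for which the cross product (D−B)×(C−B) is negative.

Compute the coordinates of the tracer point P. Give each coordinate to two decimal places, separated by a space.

A=(0,0), D=(6.00,0)
B = A + 1.00·(cos57°, sin57°) = (0.5446, 0.8387)
|BD| = 5.5195
circle(B,3.00) ∩ circle(D,6.00): a=0.3138, h=2.9835
  candidates: C₊=(1.3082,3.7399) cross=16.468; C₋=(0.4015,-2.1579) cross=-16.468
  branch - wants cross < 0 → take C=(0.4015,-2.1579) (cross=-16.468)
ex = (C−B)/|BC| = (-0.0477,-0.9989); ey = (0.9989,-0.0477)
P = B + -2.64·ex + 2.00·ey = (2.6683,3.3802)

2.67 3.38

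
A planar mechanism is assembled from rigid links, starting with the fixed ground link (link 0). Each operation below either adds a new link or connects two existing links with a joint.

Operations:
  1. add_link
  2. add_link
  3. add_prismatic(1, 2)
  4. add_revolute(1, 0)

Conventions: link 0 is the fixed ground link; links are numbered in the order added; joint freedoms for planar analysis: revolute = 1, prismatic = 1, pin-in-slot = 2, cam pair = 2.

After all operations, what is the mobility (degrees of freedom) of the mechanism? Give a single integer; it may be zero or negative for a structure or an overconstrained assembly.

L=1 J1=0 J2=0
add link → L=2 J1=0 J2=0
add link → L=3 J1=0 J2=0
P@1,2 dof=1 J1 → L=3 J1=1 J2=0
R@1,0 dof=1 J1 → L=3 J1=2 J2=0
M=3(L−1)−2J1−J2=3·2−2·2−0=2

M = 2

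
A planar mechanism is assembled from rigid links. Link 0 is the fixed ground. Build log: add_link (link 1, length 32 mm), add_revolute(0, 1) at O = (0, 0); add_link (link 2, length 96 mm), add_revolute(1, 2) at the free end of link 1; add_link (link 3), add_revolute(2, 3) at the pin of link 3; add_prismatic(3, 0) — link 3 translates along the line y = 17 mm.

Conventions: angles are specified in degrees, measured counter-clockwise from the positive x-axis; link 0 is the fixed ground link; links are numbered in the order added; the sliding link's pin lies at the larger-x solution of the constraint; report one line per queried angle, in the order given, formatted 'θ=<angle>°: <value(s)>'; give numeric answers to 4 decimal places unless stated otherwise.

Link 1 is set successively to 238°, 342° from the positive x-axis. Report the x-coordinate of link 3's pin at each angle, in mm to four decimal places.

geometry: r = 32 mm, L = 96 mm, e = 17 mm
θ=238°: crank pin P = (r cos θ, r sin θ) = (-16.957416, -27.137539)
θ=238°: h = r sin θ − e = -27.137539 − 17 = -44.137539
θ=238°: x = r cos θ + √(L² − h²) = -16.957416 + 85.251848 = 68.294432
θ=342°: crank pin P = (r cos θ, r sin θ) = (30.433809, -9.888544)
θ=342°: h = r sin θ − e = -9.888544 − 17 = -26.888544
θ=342°: x = r cos θ + √(L² − h²) = 30.433809 + 92.157508 = 122.591316

θ=238°: 68.2944
θ=342°: 122.5913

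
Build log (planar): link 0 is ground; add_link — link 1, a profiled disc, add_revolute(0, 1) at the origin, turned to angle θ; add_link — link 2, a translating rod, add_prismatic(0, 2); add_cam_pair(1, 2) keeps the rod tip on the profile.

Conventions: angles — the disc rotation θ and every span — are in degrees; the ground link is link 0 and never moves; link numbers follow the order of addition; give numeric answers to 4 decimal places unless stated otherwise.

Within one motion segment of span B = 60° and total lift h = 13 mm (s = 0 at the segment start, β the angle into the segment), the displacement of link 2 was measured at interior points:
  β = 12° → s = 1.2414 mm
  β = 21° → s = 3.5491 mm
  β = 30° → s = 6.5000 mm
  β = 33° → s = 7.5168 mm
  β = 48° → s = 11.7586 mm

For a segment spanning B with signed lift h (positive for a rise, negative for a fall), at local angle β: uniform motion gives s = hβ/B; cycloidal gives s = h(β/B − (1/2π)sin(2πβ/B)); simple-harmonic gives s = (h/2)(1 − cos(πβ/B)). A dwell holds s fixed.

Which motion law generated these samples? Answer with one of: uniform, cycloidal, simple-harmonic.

candidates at β/B = r: uniform s = h·r (linear in β); cycloidal s = h·(r − sin(2πr)/(2π)); simple-harmonic s = (h/2)(1 − cos(πr))
β=12°: printed 1.2414 | uniform 2.6000, cycloidal 0.6323, simple-harmonic 1.2414
β=21°: printed 3.5491 | uniform 4.5500, cycloidal 2.8761, simple-harmonic 3.5491
β=30°: printed 6.5000 | uniform 6.5000, cycloidal 6.5000, simple-harmonic 6.5000
β=33°: printed 7.5168 | uniform 7.1500, cycloidal 7.7894, simple-harmonic 7.5168
β=48°: printed 11.7586 | uniform 10.4000, cycloidal 12.3677, simple-harmonic 11.7586
only one law matches every sample → simple-harmonic

simple-harmonic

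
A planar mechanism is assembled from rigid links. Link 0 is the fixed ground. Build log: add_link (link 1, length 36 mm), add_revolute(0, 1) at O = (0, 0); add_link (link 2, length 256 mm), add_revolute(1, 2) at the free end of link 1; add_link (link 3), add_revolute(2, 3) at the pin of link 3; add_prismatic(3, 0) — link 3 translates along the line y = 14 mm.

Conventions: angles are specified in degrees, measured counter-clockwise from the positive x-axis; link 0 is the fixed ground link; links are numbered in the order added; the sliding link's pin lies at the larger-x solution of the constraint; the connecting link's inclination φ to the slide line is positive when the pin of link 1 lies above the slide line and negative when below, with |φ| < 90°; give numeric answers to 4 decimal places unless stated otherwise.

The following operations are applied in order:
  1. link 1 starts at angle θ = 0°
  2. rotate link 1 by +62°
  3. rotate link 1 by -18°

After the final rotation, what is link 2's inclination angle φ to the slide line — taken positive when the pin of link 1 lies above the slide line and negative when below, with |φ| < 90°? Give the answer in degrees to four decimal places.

geometry: r = 36 mm, L = 256 mm, e = 14 mm; θ starts at 0°
rotate link 1 by +62°: θ ← 0° +62° = 62°
rotate link 1 by -18°: θ ← 62° -18° = 44°
h = r sin θ − e = 25.007701 − 14 = 11.007701
sin φ = h / L = 11.007701 / 256 = 0.04299883
φ = arcsin(0.04299883) = 2.464411°

2.4644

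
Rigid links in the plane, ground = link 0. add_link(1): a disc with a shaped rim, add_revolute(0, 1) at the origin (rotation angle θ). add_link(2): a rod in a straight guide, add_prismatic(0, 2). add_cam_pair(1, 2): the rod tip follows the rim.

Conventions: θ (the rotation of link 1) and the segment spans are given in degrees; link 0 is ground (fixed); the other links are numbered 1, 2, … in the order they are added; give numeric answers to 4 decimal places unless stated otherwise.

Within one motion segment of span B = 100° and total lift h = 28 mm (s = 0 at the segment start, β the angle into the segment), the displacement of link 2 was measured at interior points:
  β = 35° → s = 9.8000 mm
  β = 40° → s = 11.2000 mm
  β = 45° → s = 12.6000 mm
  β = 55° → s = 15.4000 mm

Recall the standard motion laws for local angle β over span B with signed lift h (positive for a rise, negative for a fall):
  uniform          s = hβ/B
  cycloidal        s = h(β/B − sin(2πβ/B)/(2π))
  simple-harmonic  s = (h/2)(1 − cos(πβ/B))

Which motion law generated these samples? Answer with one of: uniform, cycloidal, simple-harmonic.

candidates at β/B = r: uniform s = h·r (linear in β); cycloidal s = h·(r − sin(2πr)/(2π)); simple-harmonic s = (h/2)(1 − cos(πr))
β=35°: printed 9.8000 | uniform 9.8000, cycloidal 6.1947, simple-harmonic 7.6441
β=40°: printed 11.2000 | uniform 11.2000, cycloidal 8.5806, simple-harmonic 9.6738
β=45°: printed 12.6000 | uniform 12.6000, cycloidal 11.2229, simple-harmonic 11.8099
β=55°: printed 15.4000 | uniform 15.4000, cycloidal 16.7771, simple-harmonic 16.1901
only one law matches every sample → uniform

uniform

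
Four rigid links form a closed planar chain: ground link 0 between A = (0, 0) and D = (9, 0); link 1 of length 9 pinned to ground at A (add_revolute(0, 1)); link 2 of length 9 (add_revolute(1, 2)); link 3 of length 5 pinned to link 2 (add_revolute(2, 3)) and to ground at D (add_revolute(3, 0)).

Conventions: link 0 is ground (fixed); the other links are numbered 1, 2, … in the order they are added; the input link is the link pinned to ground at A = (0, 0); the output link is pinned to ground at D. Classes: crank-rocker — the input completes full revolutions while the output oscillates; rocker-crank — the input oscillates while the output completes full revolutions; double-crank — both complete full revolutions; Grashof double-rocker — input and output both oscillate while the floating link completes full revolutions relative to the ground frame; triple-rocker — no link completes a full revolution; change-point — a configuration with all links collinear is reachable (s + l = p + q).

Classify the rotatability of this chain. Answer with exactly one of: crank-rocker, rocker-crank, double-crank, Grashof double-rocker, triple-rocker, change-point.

lengths: ground=9, input=9, coupler=9, output=5
sorted: s=5 (shortest), l=9 (longest), p+q=18
s + l = 14 vs p + q = 18
s + l < p + q (Grashof) with shortest = output link → rocker-crank

rocker-crank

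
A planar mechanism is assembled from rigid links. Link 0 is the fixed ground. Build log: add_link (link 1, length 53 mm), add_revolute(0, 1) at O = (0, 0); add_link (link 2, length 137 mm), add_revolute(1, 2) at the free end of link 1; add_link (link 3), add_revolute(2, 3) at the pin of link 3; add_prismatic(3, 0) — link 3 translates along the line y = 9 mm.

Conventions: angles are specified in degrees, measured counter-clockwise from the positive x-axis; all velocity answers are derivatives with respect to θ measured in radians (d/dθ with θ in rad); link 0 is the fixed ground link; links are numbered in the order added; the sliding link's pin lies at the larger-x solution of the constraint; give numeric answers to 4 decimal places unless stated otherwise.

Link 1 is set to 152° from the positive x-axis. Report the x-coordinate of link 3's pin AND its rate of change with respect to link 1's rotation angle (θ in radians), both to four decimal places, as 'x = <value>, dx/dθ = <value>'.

geometry: r = 53 mm, L = 137 mm, e = 9 mm
crank pin P = (r cos θ, r sin θ) = (-46.796222, 24.881993)
h = r sin θ − e = 24.881993 − 9 = 15.881993
x = r cos θ + √(L² − h²) = -46.796222 + 136.076311 = 89.280088
dx/dθ = −r sin θ − h·r cos θ/√(L² − h²) (θ in radians; h = 15.881993) = -19.420225

x = 89.2801, dx/dθ = -19.4202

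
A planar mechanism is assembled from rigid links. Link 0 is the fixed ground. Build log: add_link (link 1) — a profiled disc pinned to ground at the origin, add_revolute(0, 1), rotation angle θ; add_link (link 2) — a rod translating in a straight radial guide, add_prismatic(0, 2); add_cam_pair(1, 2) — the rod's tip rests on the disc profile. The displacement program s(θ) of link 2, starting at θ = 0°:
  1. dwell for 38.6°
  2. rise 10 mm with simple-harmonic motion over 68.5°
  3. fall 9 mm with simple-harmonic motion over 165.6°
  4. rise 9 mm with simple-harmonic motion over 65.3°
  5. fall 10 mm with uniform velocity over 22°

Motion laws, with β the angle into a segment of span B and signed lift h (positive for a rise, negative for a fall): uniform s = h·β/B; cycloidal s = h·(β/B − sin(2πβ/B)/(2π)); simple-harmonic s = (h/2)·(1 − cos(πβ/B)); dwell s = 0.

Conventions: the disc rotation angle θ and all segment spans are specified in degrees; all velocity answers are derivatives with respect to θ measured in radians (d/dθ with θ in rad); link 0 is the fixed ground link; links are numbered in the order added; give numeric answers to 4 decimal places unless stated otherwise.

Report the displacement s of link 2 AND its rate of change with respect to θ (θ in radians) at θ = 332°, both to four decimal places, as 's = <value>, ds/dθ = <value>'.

seg 1 [0°–38.6°] dwell: s stays 0.0000
seg 2 [38.6°–107.1°] simple-harmonic, h=10: full span → s += 10 → s = 10.0000
seg 3 [107.1°–272.7°] simple-harmonic, h=-9: full span → s += -9 → s = 1.0000
seg 4 [272.7°–338°] simple-harmonic, h=9: θ=332° here. β=59.3, B=65.3. 9/2·(1 − cos(π·0.9081)) = 8.8138 → s = 9.8138
velocity in seg [272.7°–338°] (simple-harmonic), θ in radians: β = 59.3° = 1.0350 rad, B = 65.3° = 1.1397 rad; ds/dθ = (πh/(2B)) sin(πβ/B) = (π·9/(2·1.1397)) sin(π·0.9081) = 3.531113 mm/rad

s = 9.8138, ds/dθ = 3.5311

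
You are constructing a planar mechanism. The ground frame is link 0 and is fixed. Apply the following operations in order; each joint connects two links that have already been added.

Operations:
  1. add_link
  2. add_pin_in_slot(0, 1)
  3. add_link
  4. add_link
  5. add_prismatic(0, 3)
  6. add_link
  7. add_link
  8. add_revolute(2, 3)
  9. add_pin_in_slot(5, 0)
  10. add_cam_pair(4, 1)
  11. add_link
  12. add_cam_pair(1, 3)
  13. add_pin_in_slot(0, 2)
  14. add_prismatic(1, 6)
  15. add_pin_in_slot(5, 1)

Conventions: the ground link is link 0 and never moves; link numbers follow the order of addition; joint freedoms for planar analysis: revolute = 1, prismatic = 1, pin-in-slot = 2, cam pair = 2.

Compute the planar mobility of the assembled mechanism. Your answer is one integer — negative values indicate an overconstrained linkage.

ground; <1,0,0>
#1 <2,0,0>
PS:0↔1 J2 <2,0,1>
#2 <3,0,1>
#3 <4,0,1>
P:0↔3 J1 <4,1,1>
#4 <5,1,1>
#5 <6,1,1>
R:2↔3 J1 <6,2,1>
PS:5↔0 J2 <6,2,2>
C:4↔1 J2 <6,2,3>
#6 <7,2,3>
C:1↔3 J2 <7,2,4>
PS:0↔2 J2 <7,2,5>
P:1↔6 J1 <7,3,5>
PS:5↔1 J2 <7,3,6>
3×6 − 2×3 − 1×6 = 6

M = 6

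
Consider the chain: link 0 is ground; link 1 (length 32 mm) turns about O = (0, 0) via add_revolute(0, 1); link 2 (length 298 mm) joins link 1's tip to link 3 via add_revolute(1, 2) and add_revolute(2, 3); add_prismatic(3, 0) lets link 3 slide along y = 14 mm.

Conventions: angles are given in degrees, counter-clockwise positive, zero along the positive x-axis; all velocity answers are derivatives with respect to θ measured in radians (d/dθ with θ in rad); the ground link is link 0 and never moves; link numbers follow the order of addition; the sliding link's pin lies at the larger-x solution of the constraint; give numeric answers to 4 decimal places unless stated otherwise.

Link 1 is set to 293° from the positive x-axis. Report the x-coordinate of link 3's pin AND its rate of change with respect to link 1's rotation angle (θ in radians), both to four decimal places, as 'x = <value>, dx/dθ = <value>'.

geometry: r = 32 mm, L = 298 mm, e = 14 mm
crank pin P = (r cos θ, r sin θ) = (12.503396, -29.456155)
h = r sin θ − e = -29.456155 − 14 = -43.456155
x = r cos θ + √(L² − h²) = 12.503396 + 294.814454 = 307.317851
dx/dθ = −r sin θ − h·r cos θ/√(L² − h²) (θ in radians; h = -43.456155) = 31.299177

x = 307.3179, dx/dθ = 31.2992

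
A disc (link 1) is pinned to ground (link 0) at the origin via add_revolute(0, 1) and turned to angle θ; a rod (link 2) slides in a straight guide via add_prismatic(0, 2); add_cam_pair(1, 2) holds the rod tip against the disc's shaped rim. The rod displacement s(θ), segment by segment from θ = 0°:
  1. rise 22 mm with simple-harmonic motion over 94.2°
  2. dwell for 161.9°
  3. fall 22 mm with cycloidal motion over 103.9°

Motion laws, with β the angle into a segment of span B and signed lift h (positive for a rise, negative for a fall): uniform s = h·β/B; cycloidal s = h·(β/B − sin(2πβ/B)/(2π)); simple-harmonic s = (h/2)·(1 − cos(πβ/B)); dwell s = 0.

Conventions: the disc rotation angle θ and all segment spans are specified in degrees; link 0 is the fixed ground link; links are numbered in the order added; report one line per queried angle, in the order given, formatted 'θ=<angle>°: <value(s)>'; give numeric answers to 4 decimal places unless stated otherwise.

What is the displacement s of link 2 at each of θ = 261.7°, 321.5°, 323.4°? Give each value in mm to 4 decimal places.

segment 1 (0° to 94.2°, simple-harmonic, h = 22) is passed completely: s = 0.0000 + (22) = 22.0000
segment 2 (94.2° to 256.1°, dwell): s unchanged at 22.0000
θ = 261.7° falls in segment 3 (256.1° to 360°, cycloidal, h = -22): β = 261.7 − 256.1 = 5.6°, B = 103.9°; Δs = -22·(0.0539 − sin(2π·0.0539)/(2π)) = -0.0225; s = 22.0000 − 0.0225 = 21.9775
θ = 321.5° falls in segment 3 (256.1° to 360°, cycloidal, h = -22): β = 321.5 − 256.1 = 65.4°, B = 103.9°; Δs = -22·(0.6295 − sin(2π·0.6295)/(2π)) = -16.3921; s = 22.0000 − 16.3921 = 5.6079
θ = 323.4° falls in segment 3 (256.1° to 360°, cycloidal, h = -22): β = 323.4 − 256.1 = 67.3°, B = 103.9°; Δs = -22·(0.6477 − sin(2π·0.6477)/(2π)) = -17.0534; s = 22.0000 − 17.0534 = 4.9466

θ=261.7°: 21.9775
θ=321.5°: 5.6079
θ=323.4°: 4.9466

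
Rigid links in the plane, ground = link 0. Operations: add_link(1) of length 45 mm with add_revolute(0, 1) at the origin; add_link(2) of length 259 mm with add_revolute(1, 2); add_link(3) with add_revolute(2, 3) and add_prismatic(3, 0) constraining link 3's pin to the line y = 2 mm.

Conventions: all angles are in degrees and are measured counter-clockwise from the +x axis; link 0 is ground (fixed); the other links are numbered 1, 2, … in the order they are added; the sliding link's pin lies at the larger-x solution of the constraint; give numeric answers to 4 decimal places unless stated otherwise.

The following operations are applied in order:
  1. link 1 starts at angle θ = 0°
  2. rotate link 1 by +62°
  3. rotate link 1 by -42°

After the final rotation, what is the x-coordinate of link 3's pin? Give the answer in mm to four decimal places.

geometry: r = 45 mm, L = 259 mm, e = 2 mm; θ starts at 0°
rotate link 1 by +62°: θ ← 0° +62° = 62°
rotate link 1 by -42°: θ ← 62° -42° = 20°
crank pin P = (r cos θ, r sin θ) = (42.286168, 15.390906)
h = r sin θ − e = 15.390906 − 2 = 13.390906
x = r cos θ + √(L² − h²) = 42.286168 + 258.653598 = 300.939766

300.9398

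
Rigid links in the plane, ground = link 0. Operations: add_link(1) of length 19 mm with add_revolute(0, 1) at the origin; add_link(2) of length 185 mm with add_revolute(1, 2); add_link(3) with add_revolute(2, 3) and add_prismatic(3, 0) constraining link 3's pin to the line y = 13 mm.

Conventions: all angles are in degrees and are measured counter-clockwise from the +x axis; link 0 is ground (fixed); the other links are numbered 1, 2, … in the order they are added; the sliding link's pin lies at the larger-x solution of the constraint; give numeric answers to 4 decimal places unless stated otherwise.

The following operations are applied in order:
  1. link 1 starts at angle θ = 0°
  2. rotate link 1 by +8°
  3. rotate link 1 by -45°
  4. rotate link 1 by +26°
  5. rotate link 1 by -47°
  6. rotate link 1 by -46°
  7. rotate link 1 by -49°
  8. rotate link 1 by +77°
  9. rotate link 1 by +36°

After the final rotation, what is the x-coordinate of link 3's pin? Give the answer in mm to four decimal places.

geometry: r = 19 mm, L = 185 mm, e = 13 mm; θ starts at 0°
rotate link 1 by +8°: θ ← 0° +8° = 8°
rotate link 1 by -45°: θ ← 8° -45° = -37°
rotate link 1 by +26°: θ ← -37° +26° = -11°
rotate link 1 by -47°: θ ← -11° -47° = -58°
rotate link 1 by -46°: θ ← -58° -46° = -104°
rotate link 1 by -49°: θ ← -104° -49° = -153°
rotate link 1 by +77°: θ ← -153° +77° = -76°
rotate link 1 by +36°: θ ← -76° +36° = -40°
crank pin P = (r cos θ, r sin θ) = (14.554844, -12.212965)
h = r sin θ − e = -12.212965 − 13 = -25.212965
x = r cos θ + √(L² − h²) = 14.554844 + 183.273856 = 197.828701

197.8287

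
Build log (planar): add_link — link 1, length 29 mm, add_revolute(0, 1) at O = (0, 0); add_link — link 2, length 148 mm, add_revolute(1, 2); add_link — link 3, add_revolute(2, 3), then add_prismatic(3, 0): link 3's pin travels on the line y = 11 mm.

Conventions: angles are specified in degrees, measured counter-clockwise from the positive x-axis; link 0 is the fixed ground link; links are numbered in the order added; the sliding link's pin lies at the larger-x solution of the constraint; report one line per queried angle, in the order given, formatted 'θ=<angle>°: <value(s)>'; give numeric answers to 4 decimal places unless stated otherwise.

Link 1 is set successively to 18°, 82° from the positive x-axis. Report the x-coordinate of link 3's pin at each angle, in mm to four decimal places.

geometry: r = 29 mm, L = 148 mm, e = 11 mm
θ=18°: crank pin P = (r cos θ, r sin θ) = (27.580639, 8.961493)
θ=18°: h = r sin θ − e = 8.961493 − 11 = -2.038507
θ=18°: x = r cos θ + √(L² − h²) = 27.580639 + 147.985960 = 175.566599
θ=82°: crank pin P = (r cos θ, r sin θ) = (4.036020, 28.717774)
θ=82°: h = r sin θ − e = 28.717774 − 11 = 17.717774
θ=82°: x = r cos θ + √(L² − h²) = 4.036020 + 146.935634 = 150.971654

θ=18°: 175.5666
θ=82°: 150.9717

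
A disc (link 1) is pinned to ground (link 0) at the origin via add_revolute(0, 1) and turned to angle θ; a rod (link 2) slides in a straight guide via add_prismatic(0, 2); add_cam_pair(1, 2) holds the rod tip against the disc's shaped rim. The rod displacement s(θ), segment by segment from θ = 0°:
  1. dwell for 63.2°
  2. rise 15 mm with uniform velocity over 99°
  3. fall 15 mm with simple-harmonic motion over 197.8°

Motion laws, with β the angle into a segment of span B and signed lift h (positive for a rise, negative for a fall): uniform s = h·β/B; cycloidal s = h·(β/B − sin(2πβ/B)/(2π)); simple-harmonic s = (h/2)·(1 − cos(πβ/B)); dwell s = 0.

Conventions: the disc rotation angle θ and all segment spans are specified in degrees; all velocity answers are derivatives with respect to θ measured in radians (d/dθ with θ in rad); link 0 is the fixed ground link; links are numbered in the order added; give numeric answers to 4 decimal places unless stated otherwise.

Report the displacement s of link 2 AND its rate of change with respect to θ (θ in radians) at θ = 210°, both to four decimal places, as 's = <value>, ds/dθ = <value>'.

segment 1 (0° to 63.2°, dwell): s unchanged at 0.0000
segment 2 (63.2° to 162.2°, uniform, h = 15) is passed completely: s = 0.0000 + (15) = 15.0000
θ = 210° falls in segment 3 (162.2° to 360°, simple-harmonic, h = -15): β = 210 − 162.2 = 47.8°, B = 197.8°; Δs = -15/2·(1 − cos(π·0.2417)) = -2.0596; s = 15.0000 − 2.0596 = 12.9404
velocity in seg [162.2°–360°] (simple-harmonic), θ in radians: β = 47.8° = 0.8343 rad, B = 197.8° = 3.4523 rad; ds/dθ = (πh/(2B)) sin(πβ/B) = (π·(-15)/(2·3.4523)) sin(π·0.2417) = -4.697941 mm/rad

s = 12.9404, ds/dθ = -4.6979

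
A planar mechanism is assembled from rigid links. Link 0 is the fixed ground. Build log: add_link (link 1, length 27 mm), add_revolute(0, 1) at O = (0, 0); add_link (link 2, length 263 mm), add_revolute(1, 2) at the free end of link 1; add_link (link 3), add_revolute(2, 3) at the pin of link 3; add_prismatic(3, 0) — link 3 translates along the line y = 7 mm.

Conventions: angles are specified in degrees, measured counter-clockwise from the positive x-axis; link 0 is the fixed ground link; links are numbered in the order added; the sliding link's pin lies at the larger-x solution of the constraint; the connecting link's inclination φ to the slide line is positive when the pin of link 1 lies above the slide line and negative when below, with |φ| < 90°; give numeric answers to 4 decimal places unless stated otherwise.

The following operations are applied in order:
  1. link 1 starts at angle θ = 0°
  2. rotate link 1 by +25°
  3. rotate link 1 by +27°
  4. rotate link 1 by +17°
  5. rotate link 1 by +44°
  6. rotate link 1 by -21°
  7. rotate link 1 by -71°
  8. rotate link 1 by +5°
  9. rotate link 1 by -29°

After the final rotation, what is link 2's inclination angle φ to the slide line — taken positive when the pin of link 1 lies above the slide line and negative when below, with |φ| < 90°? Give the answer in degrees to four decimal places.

geometry: r = 27 mm, L = 263 mm, e = 7 mm; θ starts at 0°
rotate link 1 by +25°: θ ← 0° +25° = 25°
rotate link 1 by +27°: θ ← 25° +27° = 52°
rotate link 1 by +17°: θ ← 52° +17° = 69°
rotate link 1 by +44°: θ ← 69° +44° = 113°
rotate link 1 by -21°: θ ← 113° -21° = 92°
rotate link 1 by -71°: θ ← 92° -71° = 21°
rotate link 1 by +5°: θ ← 21° +5° = 26°
rotate link 1 by -29°: θ ← 26° -29° = -3°
h = r sin θ − e = -1.413071 − 7 = -8.413071
sin φ = h / L = -8.413071 / 263 = -0.03198886
φ = arcsin(-0.03198886) = -1.833140°

-1.8331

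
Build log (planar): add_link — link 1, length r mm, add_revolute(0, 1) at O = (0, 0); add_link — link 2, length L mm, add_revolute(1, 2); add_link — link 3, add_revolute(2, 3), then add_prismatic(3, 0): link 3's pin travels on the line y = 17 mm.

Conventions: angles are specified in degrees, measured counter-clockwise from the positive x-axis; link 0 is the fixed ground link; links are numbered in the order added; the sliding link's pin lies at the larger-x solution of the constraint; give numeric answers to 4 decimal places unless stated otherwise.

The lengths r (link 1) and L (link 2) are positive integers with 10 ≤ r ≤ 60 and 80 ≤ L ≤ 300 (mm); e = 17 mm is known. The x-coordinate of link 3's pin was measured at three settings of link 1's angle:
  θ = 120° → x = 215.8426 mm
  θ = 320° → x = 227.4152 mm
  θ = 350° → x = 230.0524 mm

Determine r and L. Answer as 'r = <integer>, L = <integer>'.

constraint per measurement: (x − r cos θ)² + (r sin θ − e)² = L²
subtracting the θ₁ and θ₂ equations cancels the r² and L² terms:
r = (x₁² − x₂²) / (2[(x₁cos θ₁ + e sin θ₁) − (x₂cos θ₂ + e sin θ₂)]) = 10.0000 → r = 10
L² = (x₁ − r cos θ₁)² + (r sin θ₁ − e)² = 48841.0053 → L = 221.0000 → L = 221
check at θ₃=350°: x = 230.0524 (printed 230.0524) ✓

r = 10, L = 221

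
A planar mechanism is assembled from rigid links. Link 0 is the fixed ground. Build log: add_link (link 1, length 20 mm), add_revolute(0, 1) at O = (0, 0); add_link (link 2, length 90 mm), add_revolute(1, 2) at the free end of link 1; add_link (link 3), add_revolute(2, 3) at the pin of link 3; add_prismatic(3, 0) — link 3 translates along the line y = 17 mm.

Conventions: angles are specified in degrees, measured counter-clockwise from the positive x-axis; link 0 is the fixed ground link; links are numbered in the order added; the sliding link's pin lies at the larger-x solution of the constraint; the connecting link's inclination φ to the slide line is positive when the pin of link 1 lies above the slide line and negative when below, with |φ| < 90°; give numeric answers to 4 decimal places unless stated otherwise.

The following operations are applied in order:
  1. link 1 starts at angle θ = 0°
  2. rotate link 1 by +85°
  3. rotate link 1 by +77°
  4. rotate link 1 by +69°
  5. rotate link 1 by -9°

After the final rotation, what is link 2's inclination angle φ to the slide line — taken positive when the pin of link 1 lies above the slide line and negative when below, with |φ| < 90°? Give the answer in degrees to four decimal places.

geometry: r = 20 mm, L = 90 mm, e = 17 mm; θ starts at 0°
rotate link 1 by +85°: θ ← 0° +85° = 85°
rotate link 1 by +77°: θ ← 85° +77° = 162°
rotate link 1 by +69°: θ ← 162° +69° = 231°
rotate link 1 by -9°: θ ← 231° -9° = 222°
h = r sin θ − e = -13.382612 − 17 = -30.382612
sin φ = h / L = -30.382612 / 90 = -0.33758458
φ = arcsin(-0.33758458) = -19.729782°

-19.7298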